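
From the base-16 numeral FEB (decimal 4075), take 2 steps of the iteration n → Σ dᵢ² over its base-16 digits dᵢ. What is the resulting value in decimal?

201

4075 = (15,14,11)_16 → 15² + 14² + 11² = 542
542 = (2,1,14)_16 → 2² + 1² + 14² = 201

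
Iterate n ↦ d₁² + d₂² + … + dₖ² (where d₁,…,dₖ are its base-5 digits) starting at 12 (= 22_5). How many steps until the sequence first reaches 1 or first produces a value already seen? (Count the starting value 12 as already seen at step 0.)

12 = (2,2)_5 → 2² + 2² = 4 + 4 = 8
8 = (1,3)_5 → 1² + 3² = 1 + 9 = 10
10 = (2,0)_5 → 2² + 0² = 4 + 0 = 4
4 = (4)_5 → 4² = 16
16 = (3,1)_5 → 3² + 1² = 9 + 1 = 10  — 10 repeats.
That took 5 steps.

5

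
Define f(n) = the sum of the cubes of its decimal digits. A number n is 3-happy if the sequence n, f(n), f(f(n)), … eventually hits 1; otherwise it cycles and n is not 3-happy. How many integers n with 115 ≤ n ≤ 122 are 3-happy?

115: 115 → 127 → 352 → 160 → 217 → 352  (repeats 352)
116: 116 → 218 → 521 → 134 → 92 → 737 → 713 → 371 → 371  (repeats 371)
117: 117 → 345 → 216 → 225 → 141 → 66 → 432 → 99 → 1458 → 702 → 351 → 153 → 153  (repeats 153)
118: 118 → 514 → 190 → 730 → 370 → 370  (repeats 370)
119: 119 → 731 → 371 → 371  (repeats 371)
120: 120 → 9 → 729 → 1080 → 513 → 153 → 153  (repeats 153)
121: 121 → 10 → 1  (reaches 1)
122: 122 → 17 → 344 → 155 → 251 → 134 → 92 → 737 → 713 → 371 → 371  (repeats 371)
3-happy: 121

1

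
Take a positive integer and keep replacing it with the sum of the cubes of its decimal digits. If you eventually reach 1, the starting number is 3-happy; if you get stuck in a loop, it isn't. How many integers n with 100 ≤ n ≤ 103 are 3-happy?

1

100: 100 → 1  (reaches 1)
101: 101 → 2 → 8 → 512 → 134 → 92 → 737 → 713 → 371 → 371  (repeats 371)
102: 102 → 9 → 729 → 1080 → 513 → 153 → 153  (repeats 153)
103: 103 → 28 → 520 → 133 → 55 → 250 → 133  (repeats 133)
3-happy: 100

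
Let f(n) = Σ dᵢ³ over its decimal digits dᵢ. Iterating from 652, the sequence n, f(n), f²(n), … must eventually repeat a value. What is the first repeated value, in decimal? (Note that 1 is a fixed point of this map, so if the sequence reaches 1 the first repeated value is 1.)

652 → 6³ + 5³ + 2³ = 349
349 → 3³ + 4³ + 9³ = 820
820 → 8³ + 2³ + 0³ = 520
520 → 5³ + 2³ + 0³ = 133
133 → 1³ + 3³ + 3³ = 55
55 → 5³ + 5³ = 250
250 → 2³ + 5³ + 0³ = 133  — 133 already appeared earlier.

133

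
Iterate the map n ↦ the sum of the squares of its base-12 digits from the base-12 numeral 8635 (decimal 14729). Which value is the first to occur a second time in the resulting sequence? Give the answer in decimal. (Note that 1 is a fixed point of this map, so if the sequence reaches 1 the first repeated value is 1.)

14729 = (8,6,3,5)_12 → 8² + 6² + 3² + 5² = 64 + 36 + 9 + 25 = 134
134 = (11,2)_12 → 11² + 2² = 121 + 4 = 125
125 = (10,5)_12 → 10² + 5² = 100 + 25 = 125  — 125 already appeared earlier.

125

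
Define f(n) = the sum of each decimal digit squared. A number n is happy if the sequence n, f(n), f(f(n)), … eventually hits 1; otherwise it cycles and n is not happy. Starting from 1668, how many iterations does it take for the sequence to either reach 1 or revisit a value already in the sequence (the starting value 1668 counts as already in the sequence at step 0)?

1668 → 1² + 6² + 6² + 8² = 137
137 → 1² + 3² + 7² = 59
59 → 5² + 9² = 106
106 → 1² + 0² + 6² = 37
37 → 3² + 7² = 58
58 → 5² + 8² = 89
89 → 8² + 9² = 145
145 → 1² + 4² + 5² = 42
42 → 4² + 2² = 20
20 → 2² + 0² = 4
4 → 4² = 16
16 → 1² + 6² = 37  — 37 repeats.
That took 12 steps.

12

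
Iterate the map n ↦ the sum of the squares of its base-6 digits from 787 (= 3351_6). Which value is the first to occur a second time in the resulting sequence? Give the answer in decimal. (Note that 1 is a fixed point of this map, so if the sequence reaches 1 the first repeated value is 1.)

787 = (3,3,5,1)_6 → 3² + 3² + 5² + 1² = 9 + 9 + 25 + 1 = 44
44 = (1,1,2)_6 → 1² + 1² + 2² = 1 + 1 + 4 = 6
6 = (1,0)_6 → 1² + 0² = 1 + 0 = 1  — reached the fixed point 1.
1 → 1, so 1 is the first repeated value.

1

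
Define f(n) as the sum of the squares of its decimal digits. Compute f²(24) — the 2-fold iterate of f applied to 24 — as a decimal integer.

24 → 2² + 4² = 4 + 16 = 20
20 → 2² + 0² = 4 + 0 = 4

4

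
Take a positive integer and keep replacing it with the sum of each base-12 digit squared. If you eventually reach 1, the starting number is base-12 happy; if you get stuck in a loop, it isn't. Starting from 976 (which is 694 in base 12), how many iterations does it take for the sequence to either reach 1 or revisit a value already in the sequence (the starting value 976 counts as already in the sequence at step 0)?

976 = (6,9,4)_12 → 6² + 9² + 4² = 133
133 = (11,1)_12 → 11² + 1² = 122
122 = (10,2)_12 → 10² + 2² = 104
104 = (8,8)_12 → 8² + 8² = 128
128 = (10,8)_12 → 10² + 8² = 164
164 = (1,1,8)_12 → 1² + 1² + 8² = 66
66 = (5,6)_12 → 5² + 6² = 61
61 = (5,1)_12 → 5² + 1² = 26
26 = (2,2)_12 → 2² + 2² = 8
8 = (8)_12 → 8² = 64
64 = (5,4)_12 → 5² + 4² = 41
41 = (3,5)_12 → 3² + 5² = 34
34 = (2,10)_12 → 2² + 10² = 104  — 104 repeats.
That took 13 steps.

13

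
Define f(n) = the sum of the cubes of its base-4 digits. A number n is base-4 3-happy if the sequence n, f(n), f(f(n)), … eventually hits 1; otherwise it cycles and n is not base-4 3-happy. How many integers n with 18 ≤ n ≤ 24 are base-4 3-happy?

18: 18 → 9 → 9  (repeats 9)
19: 19 → 28 → 28  (repeats 28)
20: 20 → 2 → 8 → 8  (repeats 8)
21: 21 → 3 → 27 → 36 → 9 → 9  (repeats 9)
22: 22 → 10 → 16 → 1  (reaches 1)
23: 23 → 29 → 29  (repeats 29)
24: 24 → 9 → 9  (repeats 9)
base-4 3-happy: 22

1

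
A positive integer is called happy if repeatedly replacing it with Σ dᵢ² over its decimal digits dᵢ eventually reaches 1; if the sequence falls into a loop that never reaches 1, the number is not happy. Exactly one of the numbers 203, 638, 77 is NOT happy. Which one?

203: 203 → 13 → 10 → 1  — reaches 1 (happy)
638: 638 → 109 → 82 → 68 → 100 → 1  — reaches 1 (happy)
77: 77 → 98 → 145 → 42 → 20 → 4 → 16 → 37 → 58 → 89 → 145  — repeats 145 (not happy)

77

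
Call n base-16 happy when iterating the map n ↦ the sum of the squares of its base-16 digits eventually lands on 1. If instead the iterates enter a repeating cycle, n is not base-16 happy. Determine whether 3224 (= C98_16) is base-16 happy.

3224 = (12,9,8)_16 → 12² + 9² + 8² = 289
289 = (1,2,1)_16 → 1² + 2² + 1² = 6
6 = (6)_16 → 6² = 36
36 = (2,4)_16 → 2² + 4² = 20
20 = (1,4)_16 → 1² + 4² = 17
17 = (1,1)_16 → 1² + 1² = 2
2 = (2)_16 → 2² = 4
4 = (4)_16 → 4² = 16
16 = (1,0)_16 → 1² + 0² = 1  — reached 1.

base-16 happy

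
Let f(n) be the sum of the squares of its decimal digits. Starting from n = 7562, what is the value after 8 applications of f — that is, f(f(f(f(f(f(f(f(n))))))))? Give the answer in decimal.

7562 → 7² + 5² + 6² + 2² = 114
114 → 1² + 1² + 4² = 18
18 → 1² + 8² = 65
65 → 6² + 5² = 61
61 → 6² + 1² = 37
37 → 3² + 7² = 58
58 → 5² + 8² = 89
89 → 8² + 9² = 145

145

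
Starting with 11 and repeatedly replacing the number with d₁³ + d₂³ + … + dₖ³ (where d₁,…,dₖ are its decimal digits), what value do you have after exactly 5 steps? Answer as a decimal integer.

11 → 2
2 → 8
8 → 512
512 → 134
134 → 92

92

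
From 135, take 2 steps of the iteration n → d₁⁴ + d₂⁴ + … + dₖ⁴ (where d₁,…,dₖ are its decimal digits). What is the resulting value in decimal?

4802

135 → 707
707 → 4802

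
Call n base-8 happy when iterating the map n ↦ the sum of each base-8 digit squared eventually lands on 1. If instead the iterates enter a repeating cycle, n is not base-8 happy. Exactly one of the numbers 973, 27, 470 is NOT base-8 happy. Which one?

973: 973 → 76 → 18 → 8 → 1  — reaches 1 (base-8 happy)
27: 27 → 18 → 8 → 1  — reaches 1 (base-8 happy)
470: 470 → 89 → 11 → 10 → 5 → 25 → 10  — repeats 10 (not base-8 happy)

470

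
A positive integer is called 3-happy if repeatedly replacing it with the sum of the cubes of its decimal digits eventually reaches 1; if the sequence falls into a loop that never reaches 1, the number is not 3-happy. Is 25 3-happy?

25 → 2³ + 5³ = 8 + 125 = 133
133 → 1³ + 3³ + 3³ = 1 + 27 + 27 = 55
55 → 5³ + 5³ = 125 + 125 = 250
250 → 2³ + 5³ + 0³ = 8 + 125 + 0 = 133  — 133 already seen; the sequence cycles without reaching 1.

not 3-happy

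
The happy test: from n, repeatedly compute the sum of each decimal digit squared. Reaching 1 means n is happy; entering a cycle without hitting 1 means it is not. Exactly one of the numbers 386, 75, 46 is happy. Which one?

386: 386 → 109 → 82 → 68 → 100 → 1  — reaches 1 (happy)
75: 75 → 74 → 65 → 61 → 37 → 58 → 89 → 145 → 42 → 20 → 4 → 16 → 37  — repeats 37 (not happy)
46: 46 → 52 → 29 → 85 → 89 → 145 → 42 → 20 → 4 → 16 → 37 → 58 → 89  — repeats 89 (not happy)

386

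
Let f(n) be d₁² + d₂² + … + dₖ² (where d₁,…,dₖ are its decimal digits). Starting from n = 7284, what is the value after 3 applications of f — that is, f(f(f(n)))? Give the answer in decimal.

82

7284 → 7² + 2² + 8² + 4² = 49 + 4 + 64 + 16 = 133
133 → 1² + 3² + 3² = 1 + 9 + 9 = 19
19 → 1² + 9² = 1 + 81 = 82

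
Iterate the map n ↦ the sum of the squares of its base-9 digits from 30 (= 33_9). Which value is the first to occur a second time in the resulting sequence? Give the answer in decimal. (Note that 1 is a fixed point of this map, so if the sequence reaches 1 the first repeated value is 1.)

30 = (3,3)_9 → 3² + 3² = 18
18 = (2,0)_9 → 2² + 0² = 4
4 = (4)_9 → 4² = 16
16 = (1,7)_9 → 1² + 7² = 50
50 = (5,5)_9 → 5² + 5² = 50  — 50 already appeared earlier.

50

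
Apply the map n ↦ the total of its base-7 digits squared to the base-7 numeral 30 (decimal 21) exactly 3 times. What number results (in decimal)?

25

21 = (3,0)_7 → 3² + 0² = 9 + 0 = 9
9 = (1,2)_7 → 1² + 2² = 1 + 4 = 5
5 = (5)_7 → 5² = 25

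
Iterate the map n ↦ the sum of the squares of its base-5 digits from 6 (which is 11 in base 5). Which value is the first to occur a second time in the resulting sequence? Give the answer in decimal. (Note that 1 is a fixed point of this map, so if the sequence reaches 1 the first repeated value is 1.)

4

6 = (1,1)_5 → 1² + 1² = 2
2 = (2)_5 → 2² = 4
4 = (4)_5 → 4² = 16
16 = (3,1)_5 → 3² + 1² = 10
10 = (2,0)_5 → 2² + 0² = 4  — 4 already appeared earlier.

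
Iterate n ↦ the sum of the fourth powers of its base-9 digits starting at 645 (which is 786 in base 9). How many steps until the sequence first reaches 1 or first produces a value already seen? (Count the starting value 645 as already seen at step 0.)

7

645 = (7,8,6)_9 → 7⁴ + 8⁴ + 6⁴ = 7793
7793 = (1,1,6,1,8)_9 → 1⁴ + 1⁴ + 6⁴ + 1⁴ + 8⁴ = 5395
5395 = (7,3,5,4)_9 → 7⁴ + 3⁴ + 5⁴ + 4⁴ = 3363
3363 = (4,5,4,6)_9 → 4⁴ + 5⁴ + 4⁴ + 6⁴ = 2433
2433 = (3,3,0,3)_9 → 3⁴ + 3⁴ + 0⁴ + 3⁴ = 243
243 = (3,0,0)_9 → 3⁴ + 0⁴ + 0⁴ = 81
81 = (1,0,0)_9 → 1⁴ + 0⁴ + 0⁴ = 1  — reached 1.
That took 7 steps.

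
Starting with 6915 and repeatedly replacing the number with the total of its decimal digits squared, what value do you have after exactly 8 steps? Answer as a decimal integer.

145

6915 → 6² + 9² + 1² + 5² = 36 + 81 + 1 + 25 = 143
143 → 1² + 4² + 3² = 1 + 16 + 9 = 26
26 → 2² + 6² = 4 + 36 = 40
40 → 4² + 0² = 16 + 0 = 16
16 → 1² + 6² = 1 + 36 = 37
37 → 3² + 7² = 9 + 49 = 58
58 → 5² + 8² = 25 + 64 = 89
89 → 8² + 9² = 64 + 81 = 145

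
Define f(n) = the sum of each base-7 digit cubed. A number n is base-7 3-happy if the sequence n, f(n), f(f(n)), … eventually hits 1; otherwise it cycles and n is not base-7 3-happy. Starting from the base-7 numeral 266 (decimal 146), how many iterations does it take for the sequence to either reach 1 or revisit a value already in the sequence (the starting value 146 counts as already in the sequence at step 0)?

146 = (2,6,6)_7 → 2³ + 6³ + 6³ = 440
440 = (1,1,6,6)_7 → 1³ + 1³ + 6³ + 6³ = 434
434 = (1,1,6,0)_7 → 1³ + 1³ + 6³ + 0³ = 218
218 = (4,3,1)_7 → 4³ + 3³ + 1³ = 92
92 = (1,6,1)_7 → 1³ + 6³ + 1³ = 218  — 218 repeats.
That took 5 steps.

5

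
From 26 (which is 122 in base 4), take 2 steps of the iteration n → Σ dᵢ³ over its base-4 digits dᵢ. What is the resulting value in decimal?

26 = (1,2,2)_4 → 1³ + 2³ + 2³ = 17
17 = (1,0,1)_4 → 1³ + 0³ + 1³ = 2

2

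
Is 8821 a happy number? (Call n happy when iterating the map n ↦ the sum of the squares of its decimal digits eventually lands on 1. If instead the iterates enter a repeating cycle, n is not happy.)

happy

8821 → 133
133 → 19
19 → 82
82 → 68
68 → 100
100 → 1  — reached 1.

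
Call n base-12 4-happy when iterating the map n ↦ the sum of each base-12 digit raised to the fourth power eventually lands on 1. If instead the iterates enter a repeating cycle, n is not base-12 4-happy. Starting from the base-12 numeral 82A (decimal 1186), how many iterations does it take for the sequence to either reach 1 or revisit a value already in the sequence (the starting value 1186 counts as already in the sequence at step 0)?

13

1186 = (8,2,10)_12 → 8⁴ + 2⁴ + 10⁴ = 4096 + 16 + 10000 = 14112
14112 = (8,2,0,0)_12 → 8⁴ + 2⁴ + 0⁴ + 0⁴ = 4096 + 16 + 0 + 0 = 4112
4112 = (2,4,6,8)_12 → 2⁴ + 4⁴ + 6⁴ + 8⁴ = 16 + 256 + 1296 + 4096 = 5664
5664 = (3,3,4,0)_12 → 3⁴ + 3⁴ + 4⁴ + 0⁴ = 81 + 81 + 256 + 0 = 418
418 = (2,10,10)_12 → 2⁴ + 10⁴ + 10⁴ = 16 + 10000 + 10000 = 20016
20016 = (11,7,0,0)_12 → 11⁴ + 7⁴ + 0⁴ + 0⁴ = 14641 + 2401 + 0 + 0 = 17042
17042 = (9,10,4,2)_12 → 9⁴ + 10⁴ + 4⁴ + 2⁴ = 6561 + 10000 + 256 + 16 = 16833
16833 = (9,8,10,9)_12 → 9⁴ + 8⁴ + 10⁴ + 9⁴ = 6561 + 4096 + 10000 + 6561 = 27218
27218 = (1,3,9,0,2)_12 → 1⁴ + 3⁴ + 9⁴ + 0⁴ + 2⁴ = 1 + 81 + 6561 + 0 + 16 = 6659
6659 = (3,10,2,11)_12 → 3⁴ + 10⁴ + 2⁴ + 11⁴ = 81 + 10000 + 16 + 14641 = 24738
24738 = (1,2,3,9,6)_12 → 1⁴ + 2⁴ + 3⁴ + 9⁴ + 6⁴ = 1 + 16 + 81 + 6561 + 1296 = 7955
7955 = (4,7,2,11)_12 → 4⁴ + 7⁴ + 2⁴ + 11⁴ = 256 + 2401 + 16 + 14641 = 17314
17314 = (10,0,2,10)_12 → 10⁴ + 0⁴ + 2⁴ + 10⁴ = 10000 + 0 + 16 + 10000 = 20016  — 20016 repeats.
That took 13 steps.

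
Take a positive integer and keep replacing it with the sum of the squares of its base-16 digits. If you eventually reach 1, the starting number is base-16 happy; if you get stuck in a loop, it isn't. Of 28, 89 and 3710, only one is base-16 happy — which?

89

28: 28 → 145 → 82 → 29 → 170 → 200 → 208 → 169 → 181 → 146 → 85 → 50 → 13 → 169  — repeats 169 (not base-16 happy)
89: 89 → 106 → 136 → 128 → 64 → 16 → 1  — reaches 1 (base-16 happy)
3710: 3710 → 441 → 203 → 265 → 82 → 29 → 170 → 200 → 208 → 169 → 181 → 146 → 85 → 50 → 13 → 169  — repeats 169 (not base-16 happy)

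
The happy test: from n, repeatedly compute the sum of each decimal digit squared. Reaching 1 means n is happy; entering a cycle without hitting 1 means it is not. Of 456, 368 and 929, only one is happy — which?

456: 456 → 77 → 98 → 145 → 42 → 20 → 4 → 16 → 37 → 58 → 89 → 145  — repeats 145 (not happy)
368: 368 → 109 → 82 → 68 → 100 → 1  — reaches 1 (happy)
929: 929 → 166 → 73 → 58 → 89 → 145 → 42 → 20 → 4 → 16 → 37 → 58  — repeats 58 (not happy)

368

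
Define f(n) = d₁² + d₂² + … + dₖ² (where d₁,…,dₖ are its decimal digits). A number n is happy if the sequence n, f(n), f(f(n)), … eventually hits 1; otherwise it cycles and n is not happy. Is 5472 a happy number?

5472 → 5² + 4² + 7² + 2² = 25 + 16 + 49 + 4 = 94
94 → 9² + 4² = 81 + 16 = 97
97 → 9² + 7² = 81 + 49 = 130
130 → 1² + 3² + 0² = 1 + 9 + 0 = 10
10 → 1² + 0² = 1 + 0 = 1  — reached 1.

happy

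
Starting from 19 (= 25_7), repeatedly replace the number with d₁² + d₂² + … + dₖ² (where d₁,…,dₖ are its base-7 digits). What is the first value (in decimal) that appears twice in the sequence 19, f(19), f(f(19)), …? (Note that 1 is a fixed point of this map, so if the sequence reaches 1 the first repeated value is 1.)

29

19 = (2,5)_7 → 2² + 5² = 29
29 = (4,1)_7 → 4² + 1² = 17
17 = (2,3)_7 → 2² + 3² = 13
13 = (1,6)_7 → 1² + 6² = 37
37 = (5,2)_7 → 5² + 2² = 29  — 29 already appeared earlier.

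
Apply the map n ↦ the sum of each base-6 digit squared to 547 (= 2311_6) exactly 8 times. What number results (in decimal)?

26

547 = (2,3,1,1)_6 → 2² + 3² + 1² + 1² = 4 + 9 + 1 + 1 = 15
15 = (2,3)_6 → 2² + 3² = 4 + 9 = 13
13 = (2,1)_6 → 2² + 1² = 4 + 1 = 5
5 = (5)_6 → 5² = 25
25 = (4,1)_6 → 4² + 1² = 16 + 1 = 17
17 = (2,5)_6 → 2² + 5² = 4 + 25 = 29
29 = (4,5)_6 → 4² + 5² = 16 + 25 = 41
41 = (1,0,5)_6 → 1² + 0² + 5² = 1 + 0 + 25 = 26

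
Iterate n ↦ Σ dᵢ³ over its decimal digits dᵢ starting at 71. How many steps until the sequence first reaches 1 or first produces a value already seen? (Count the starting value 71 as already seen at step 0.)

71 → 7³ + 1³ = 344
344 → 3³ + 4³ + 4³ = 155
155 → 1³ + 5³ + 5³ = 251
251 → 2³ + 5³ + 1³ = 134
134 → 1³ + 3³ + 4³ = 92
92 → 9³ + 2³ = 737
737 → 7³ + 3³ + 7³ = 713
713 → 7³ + 1³ + 3³ = 371
371 → 3³ + 7³ + 1³ = 371  — 371 repeats.
That took 9 steps.

9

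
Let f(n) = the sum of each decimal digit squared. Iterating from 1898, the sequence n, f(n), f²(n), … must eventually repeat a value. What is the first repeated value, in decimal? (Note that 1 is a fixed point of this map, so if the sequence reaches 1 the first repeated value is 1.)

89

1898 → 210
210 → 5
5 → 25
25 → 29
29 → 85
85 → 89
89 → 145
145 → 42
42 → 20
20 → 4
4 → 16
16 → 37
37 → 58
58 → 89  — 89 already appeared earlier.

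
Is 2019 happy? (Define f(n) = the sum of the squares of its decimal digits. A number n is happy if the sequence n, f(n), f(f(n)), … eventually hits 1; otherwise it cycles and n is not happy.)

2019 → 2² + 0² + 1² + 9² = 4 + 0 + 1 + 81 = 86
86 → 8² + 6² = 64 + 36 = 100
100 → 1² + 0² + 0² = 1 + 0 + 0 = 1  — reached 1.

happy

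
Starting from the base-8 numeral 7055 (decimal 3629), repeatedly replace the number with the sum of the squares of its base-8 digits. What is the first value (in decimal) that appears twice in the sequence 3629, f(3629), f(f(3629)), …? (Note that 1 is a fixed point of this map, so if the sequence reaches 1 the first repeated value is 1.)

3629 = (7,0,5,5)_8 → 99
99 = (1,4,3)_8 → 26
26 = (3,2)_8 → 13
13 = (1,5)_8 → 26  — 26 already appeared earlier.

26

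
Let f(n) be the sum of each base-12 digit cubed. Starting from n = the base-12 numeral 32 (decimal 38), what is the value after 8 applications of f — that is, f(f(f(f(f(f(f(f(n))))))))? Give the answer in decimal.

38 = (3,2)_12 → 3³ + 2³ = 35
35 = (2,11)_12 → 2³ + 11³ = 1339
1339 = (9,3,7)_12 → 9³ + 3³ + 7³ = 1099
1099 = (7,7,7)_12 → 7³ + 7³ + 7³ = 1029
1029 = (7,1,9)_12 → 7³ + 1³ + 9³ = 1073
1073 = (7,5,5)_12 → 7³ + 5³ + 5³ = 593
593 = (4,1,5)_12 → 4³ + 1³ + 5³ = 190
190 = (1,3,10)_12 → 1³ + 3³ + 10³ = 1028

1028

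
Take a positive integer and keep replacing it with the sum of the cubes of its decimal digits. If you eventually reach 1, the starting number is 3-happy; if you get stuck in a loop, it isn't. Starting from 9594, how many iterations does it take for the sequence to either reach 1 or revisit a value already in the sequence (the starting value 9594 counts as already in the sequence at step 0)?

9594 → 1647
1647 → 624
624 → 288
288 → 1032
1032 → 36
36 → 243
243 → 99
99 → 1458
1458 → 702
702 → 351
351 → 153
153 → 153  — 153 repeats.
That took 12 steps.

12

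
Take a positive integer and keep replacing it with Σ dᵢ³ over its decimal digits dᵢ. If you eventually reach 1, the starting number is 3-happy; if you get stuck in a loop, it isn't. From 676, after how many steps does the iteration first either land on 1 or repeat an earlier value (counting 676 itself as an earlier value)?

7

676 → 775
775 → 811
811 → 514
514 → 190
190 → 730
730 → 370
370 → 370  — 370 repeats.
That took 7 steps.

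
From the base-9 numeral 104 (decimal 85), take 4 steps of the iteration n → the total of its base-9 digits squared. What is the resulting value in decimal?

85 = (1,0,4)_9 → 1² + 0² + 4² = 1 + 0 + 16 = 17
17 = (1,8)_9 → 1² + 8² = 1 + 64 = 65
65 = (7,2)_9 → 7² + 2² = 49 + 4 = 53
53 = (5,8)_9 → 5² + 8² = 25 + 64 = 89

89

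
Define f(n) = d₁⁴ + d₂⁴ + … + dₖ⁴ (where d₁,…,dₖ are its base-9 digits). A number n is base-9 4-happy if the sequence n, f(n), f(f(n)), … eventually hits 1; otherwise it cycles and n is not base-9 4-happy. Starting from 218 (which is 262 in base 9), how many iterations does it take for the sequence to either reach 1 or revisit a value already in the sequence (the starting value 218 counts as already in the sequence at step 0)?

218 = (2,6,2)_9 → 2⁴ + 6⁴ + 2⁴ = 16 + 1296 + 16 = 1328
1328 = (1,7,3,5)_9 → 1⁴ + 7⁴ + 3⁴ + 5⁴ = 1 + 2401 + 81 + 625 = 3108
3108 = (4,2,3,3)_9 → 4⁴ + 2⁴ + 3⁴ + 3⁴ = 256 + 16 + 81 + 81 = 434
434 = (5,3,2)_9 → 5⁴ + 3⁴ + 2⁴ = 625 + 81 + 16 = 722
722 = (8,8,2)_9 → 8⁴ + 8⁴ + 2⁴ = 4096 + 4096 + 16 = 8208
8208 = (1,2,2,3,0)_9 → 1⁴ + 2⁴ + 2⁴ + 3⁴ + 0⁴ = 1 + 16 + 16 + 81 + 0 = 114
114 = (1,3,6)_9 → 1⁴ + 3⁴ + 6⁴ = 1 + 81 + 1296 = 1378
1378 = (1,8,0,1)_9 → 1⁴ + 8⁴ + 0⁴ + 1⁴ = 1 + 4096 + 0 + 1 = 4098
4098 = (5,5,5,3)_9 → 5⁴ + 5⁴ + 5⁴ + 3⁴ = 625 + 625 + 625 + 81 = 1956
1956 = (2,6,1,3)_9 → 2⁴ + 6⁴ + 1⁴ + 3⁴ = 16 + 1296 + 1 + 81 = 1394
1394 = (1,8,1,8)_9 → 1⁴ + 8⁴ + 1⁴ + 8⁴ = 1 + 4096 + 1 + 4096 = 8194
8194 = (1,2,2,1,4)_9 → 1⁴ + 2⁴ + 2⁴ + 1⁴ + 4⁴ = 1 + 16 + 16 + 1 + 256 = 290
290 = (3,5,2)_9 → 3⁴ + 5⁴ + 2⁴ = 81 + 625 + 16 = 722  — 722 repeats.
That took 13 steps.

13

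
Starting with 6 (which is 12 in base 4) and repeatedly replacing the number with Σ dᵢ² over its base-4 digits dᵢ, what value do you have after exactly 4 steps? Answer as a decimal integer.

1

6 = (1,2)_4 → 1² + 2² = 1 + 4 = 5
5 = (1,1)_4 → 1² + 1² = 1 + 1 = 2
2 = (2)_4 → 2² = 4
4 = (1,0)_4 → 1² + 0² = 1 + 0 = 1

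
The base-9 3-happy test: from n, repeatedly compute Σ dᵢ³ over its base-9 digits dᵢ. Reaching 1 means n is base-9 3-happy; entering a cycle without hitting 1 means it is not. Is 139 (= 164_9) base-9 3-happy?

139 = (1,6,4)_9 → 1³ + 6³ + 4³ = 281
281 = (3,4,2)_9 → 3³ + 4³ + 2³ = 99
99 = (1,2,0)_9 → 1³ + 2³ + 0³ = 9
9 = (1,0)_9 → 1³ + 0³ = 1  — reached 1.

base-9 3-happy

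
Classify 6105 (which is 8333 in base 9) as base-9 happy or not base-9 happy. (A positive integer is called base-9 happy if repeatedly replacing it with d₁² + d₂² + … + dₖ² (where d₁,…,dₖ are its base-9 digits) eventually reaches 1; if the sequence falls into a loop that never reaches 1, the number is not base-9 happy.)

6105 = (8,3,3,3)_9 → 8² + 3² + 3² + 3² = 91
91 = (1,1,1)_9 → 1² + 1² + 1² = 3
3 = (3)_9 → 3² = 9
9 = (1,0)_9 → 1² + 0² = 1  — reached 1.

base-9 happy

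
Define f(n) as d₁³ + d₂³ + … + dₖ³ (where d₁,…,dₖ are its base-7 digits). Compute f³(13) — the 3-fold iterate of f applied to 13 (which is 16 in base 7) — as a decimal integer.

13 = (1,6)_7 → 1³ + 6³ = 1 + 216 = 217
217 = (4,3,0)_7 → 4³ + 3³ + 0³ = 64 + 27 + 0 = 91
91 = (1,6,0)_7 → 1³ + 6³ + 0³ = 1 + 216 + 0 = 217

217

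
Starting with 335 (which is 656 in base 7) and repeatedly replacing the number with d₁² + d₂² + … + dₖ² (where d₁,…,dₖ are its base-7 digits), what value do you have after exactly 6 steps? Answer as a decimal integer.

13

335 = (6,5,6)_7 → 97
97 = (1,6,6)_7 → 73
73 = (1,3,3)_7 → 19
19 = (2,5)_7 → 29
29 = (4,1)_7 → 17
17 = (2,3)_7 → 13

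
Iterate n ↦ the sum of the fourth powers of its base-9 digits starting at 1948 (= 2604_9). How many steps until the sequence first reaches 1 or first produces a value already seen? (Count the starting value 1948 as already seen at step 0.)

11

1948 = (2,6,0,4)_9 → 2⁴ + 6⁴ + 0⁴ + 4⁴ = 16 + 1296 + 0 + 256 = 1568
1568 = (2,1,3,2)_9 → 2⁴ + 1⁴ + 3⁴ + 2⁴ = 16 + 1 + 81 + 16 = 114
114 = (1,3,6)_9 → 1⁴ + 3⁴ + 6⁴ = 1 + 81 + 1296 = 1378
1378 = (1,8,0,1)_9 → 1⁴ + 8⁴ + 0⁴ + 1⁴ = 1 + 4096 + 0 + 1 = 4098
4098 = (5,5,5,3)_9 → 5⁴ + 5⁴ + 5⁴ + 3⁴ = 625 + 625 + 625 + 81 = 1956
1956 = (2,6,1,3)_9 → 2⁴ + 6⁴ + 1⁴ + 3⁴ = 16 + 1296 + 1 + 81 = 1394
1394 = (1,8,1,8)_9 → 1⁴ + 8⁴ + 1⁴ + 8⁴ = 1 + 4096 + 1 + 4096 = 8194
8194 = (1,2,2,1,4)_9 → 1⁴ + 2⁴ + 2⁴ + 1⁴ + 4⁴ = 1 + 16 + 16 + 1 + 256 = 290
290 = (3,5,2)_9 → 3⁴ + 5⁴ + 2⁴ = 81 + 625 + 16 = 722
722 = (8,8,2)_9 → 8⁴ + 8⁴ + 2⁴ = 4096 + 4096 + 16 = 8208
8208 = (1,2,2,3,0)_9 → 1⁴ + 2⁴ + 2⁴ + 3⁴ + 0⁴ = 1 + 16 + 16 + 81 + 0 = 114  — 114 repeats.
That took 11 steps.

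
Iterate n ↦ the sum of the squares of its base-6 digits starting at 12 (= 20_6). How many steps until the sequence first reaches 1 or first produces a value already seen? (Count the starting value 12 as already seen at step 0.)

11

12 = (2,0)_6 → 2² + 0² = 4 + 0 = 4
4 = (4)_6 → 4² = 16
16 = (2,4)_6 → 2² + 4² = 4 + 16 = 20
20 = (3,2)_6 → 3² + 2² = 9 + 4 = 13
13 = (2,1)_6 → 2² + 1² = 4 + 1 = 5
5 = (5)_6 → 5² = 25
25 = (4,1)_6 → 4² + 1² = 16 + 1 = 17
17 = (2,5)_6 → 2² + 5² = 4 + 25 = 29
29 = (4,5)_6 → 4² + 5² = 16 + 25 = 41
41 = (1,0,5)_6 → 1² + 0² + 5² = 1 + 0 + 25 = 26
26 = (4,2)_6 → 4² + 2² = 16 + 4 = 20  — 20 repeats.
That took 11 steps.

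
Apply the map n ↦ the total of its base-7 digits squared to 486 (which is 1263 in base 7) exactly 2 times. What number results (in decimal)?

486 = (1,2,6,3)_7 → 1² + 2² + 6² + 3² = 1 + 4 + 36 + 9 = 50
50 = (1,0,1)_7 → 1² + 0² + 1² = 1 + 0 + 1 = 2

2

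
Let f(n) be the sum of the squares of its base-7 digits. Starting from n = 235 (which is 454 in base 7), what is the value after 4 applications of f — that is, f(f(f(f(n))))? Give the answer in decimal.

5

235 = (4,5,4)_7 → 4² + 5² + 4² = 57
57 = (1,1,1)_7 → 1² + 1² + 1² = 3
3 = (3)_7 → 3² = 9
9 = (1,2)_7 → 1² + 2² = 5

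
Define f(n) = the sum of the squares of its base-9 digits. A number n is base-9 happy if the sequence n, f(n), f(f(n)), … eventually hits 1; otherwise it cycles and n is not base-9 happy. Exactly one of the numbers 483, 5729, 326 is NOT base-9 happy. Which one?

326

483: 483 → 125 → 81 → 1  — reaches 1 (base-9 happy)
5729: 5729 → 159 → 101 → 9 → 1  — reaches 1 (base-9 happy)
326: 326 → 20 → 8 → 64 → 50 → 50  — repeats 50 (not base-9 happy)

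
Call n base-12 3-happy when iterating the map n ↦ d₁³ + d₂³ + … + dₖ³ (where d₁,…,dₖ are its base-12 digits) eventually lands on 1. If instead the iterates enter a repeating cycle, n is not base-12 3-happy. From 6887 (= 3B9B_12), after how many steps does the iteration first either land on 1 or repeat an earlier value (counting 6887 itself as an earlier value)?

6887 = (3,11,9,11)_12 → 3³ + 11³ + 9³ + 11³ = 3418
3418 = (1,11,8,10)_12 → 1³ + 11³ + 8³ + 10³ = 2844
2844 = (1,7,9,0)_12 → 1³ + 7³ + 9³ + 0³ = 1073
1073 = (7,5,5)_12 → 7³ + 5³ + 5³ = 593
593 = (4,1,5)_12 → 4³ + 1³ + 5³ = 190
190 = (1,3,10)_12 → 1³ + 3³ + 10³ = 1028
1028 = (7,1,8)_12 → 7³ + 1³ + 8³ = 856
856 = (5,11,4)_12 → 5³ + 11³ + 4³ = 1520
1520 = (10,6,8)_12 → 10³ + 6³ + 8³ = 1728
1728 = (1,0,0,0)_12 → 1³ + 0³ + 0³ + 0³ = 1  — reached 1.
That took 10 steps.

10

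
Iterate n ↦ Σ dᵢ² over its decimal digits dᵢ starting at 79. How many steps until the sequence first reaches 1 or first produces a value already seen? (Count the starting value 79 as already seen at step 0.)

79 → 7² + 9² = 49 + 81 = 130
130 → 1² + 3² + 0² = 1 + 9 + 0 = 10
10 → 1² + 0² = 1 + 0 = 1  — reached 1.
That took 3 steps.

3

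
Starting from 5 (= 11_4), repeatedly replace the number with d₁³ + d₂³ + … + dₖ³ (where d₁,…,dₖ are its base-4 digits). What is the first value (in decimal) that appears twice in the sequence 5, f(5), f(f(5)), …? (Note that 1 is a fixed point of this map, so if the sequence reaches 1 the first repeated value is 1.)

8

5 = (1,1)_4 → 1³ + 1³ = 2
2 = (2)_4 → 2³ = 8
8 = (2,0)_4 → 2³ + 0³ = 8  — 8 already appeared earlier.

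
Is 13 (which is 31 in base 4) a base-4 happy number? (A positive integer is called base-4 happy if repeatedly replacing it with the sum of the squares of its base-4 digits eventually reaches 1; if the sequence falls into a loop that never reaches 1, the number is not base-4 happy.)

13 = (3,1)_4 → 3² + 1² = 10
10 = (2,2)_4 → 2² + 2² = 8
8 = (2,0)_4 → 2² + 0² = 4
4 = (1,0)_4 → 1² + 0² = 1  — reached 1.

base-4 happy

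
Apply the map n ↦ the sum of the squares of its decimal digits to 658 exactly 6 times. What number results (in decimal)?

61

658 → 6² + 5² + 8² = 36 + 25 + 64 = 125
125 → 1² + 2² + 5² = 1 + 4 + 25 = 30
30 → 3² + 0² = 9 + 0 = 9
9 → 9² = 81
81 → 8² + 1² = 64 + 1 = 65
65 → 6² + 5² = 36 + 25 = 61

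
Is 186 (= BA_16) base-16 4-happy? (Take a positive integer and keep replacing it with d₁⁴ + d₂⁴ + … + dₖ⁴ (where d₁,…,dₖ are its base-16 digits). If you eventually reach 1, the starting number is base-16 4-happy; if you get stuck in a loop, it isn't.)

base-16 4-happy

186 = (11,10)_16 → 11⁴ + 10⁴ = 24641
24641 = (6,0,4,1)_16 → 6⁴ + 0⁴ + 4⁴ + 1⁴ = 1553
1553 = (6,1,1)_16 → 6⁴ + 1⁴ + 1⁴ = 1298
1298 = (5,1,2)_16 → 5⁴ + 1⁴ + 2⁴ = 642
642 = (2,8,2)_16 → 2⁴ + 8⁴ + 2⁴ = 4128
4128 = (1,0,2,0)_16 → 1⁴ + 0⁴ + 2⁴ + 0⁴ = 17
17 = (1,1)_16 → 1⁴ + 1⁴ = 2
2 = (2)_16 → 2⁴ = 16
16 = (1,0)_16 → 1⁴ + 0⁴ = 1  — reached 1.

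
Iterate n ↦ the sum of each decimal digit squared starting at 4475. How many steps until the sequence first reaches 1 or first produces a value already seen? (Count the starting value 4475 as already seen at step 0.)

4475 → 4² + 4² + 7² + 5² = 106
106 → 1² + 0² + 6² = 37
37 → 3² + 7² = 58
58 → 5² + 8² = 89
89 → 8² + 9² = 145
145 → 1² + 4² + 5² = 42
42 → 4² + 2² = 20
20 → 2² + 0² = 4
4 → 4² = 16
16 → 1² + 6² = 37  — 37 repeats.
That took 10 steps.

10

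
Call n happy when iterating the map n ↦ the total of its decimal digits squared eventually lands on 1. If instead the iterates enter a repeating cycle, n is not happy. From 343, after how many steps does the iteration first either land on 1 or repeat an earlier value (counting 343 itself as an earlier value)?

13

343 → 3² + 4² + 3² = 34
34 → 3² + 4² = 25
25 → 2² + 5² = 29
29 → 2² + 9² = 85
85 → 8² + 5² = 89
89 → 8² + 9² = 145
145 → 1² + 4² + 5² = 42
42 → 4² + 2² = 20
20 → 2² + 0² = 4
4 → 4² = 16
16 → 1² + 6² = 37
37 → 3² + 7² = 58
58 → 5² + 8² = 89  — 89 repeats.
That took 13 steps.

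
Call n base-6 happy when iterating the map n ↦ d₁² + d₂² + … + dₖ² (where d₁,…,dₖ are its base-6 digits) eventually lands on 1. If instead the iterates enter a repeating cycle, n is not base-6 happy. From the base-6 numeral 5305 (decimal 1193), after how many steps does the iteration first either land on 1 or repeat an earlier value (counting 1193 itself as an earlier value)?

14

1193 = (5,3,0,5)_6 → 5² + 3² + 0² + 5² = 59
59 = (1,3,5)_6 → 1² + 3² + 5² = 35
35 = (5,5)_6 → 5² + 5² = 50
50 = (1,2,2)_6 → 1² + 2² + 2² = 9
9 = (1,3)_6 → 1² + 3² = 10
10 = (1,4)_6 → 1² + 4² = 17
17 = (2,5)_6 → 2² + 5² = 29
29 = (4,5)_6 → 4² + 5² = 41
41 = (1,0,5)_6 → 1² + 0² + 5² = 26
26 = (4,2)_6 → 4² + 2² = 20
20 = (3,2)_6 → 3² + 2² = 13
13 = (2,1)_6 → 2² + 1² = 5
5 = (5)_6 → 5² = 25
25 = (4,1)_6 → 4² + 1² = 17  — 17 repeats.
That took 14 steps.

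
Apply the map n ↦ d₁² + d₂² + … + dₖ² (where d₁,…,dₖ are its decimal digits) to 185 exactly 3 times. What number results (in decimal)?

65

185 → 1² + 8² + 5² = 1 + 64 + 25 = 90
90 → 9² + 0² = 81 + 0 = 81
81 → 8² + 1² = 64 + 1 = 65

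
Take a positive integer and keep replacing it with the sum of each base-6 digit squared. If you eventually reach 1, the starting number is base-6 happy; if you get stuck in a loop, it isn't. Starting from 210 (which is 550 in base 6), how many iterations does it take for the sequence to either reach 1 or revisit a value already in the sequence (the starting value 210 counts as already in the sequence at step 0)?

12

210 = (5,5,0)_6 → 5² + 5² + 0² = 50
50 = (1,2,2)_6 → 1² + 2² + 2² = 9
9 = (1,3)_6 → 1² + 3² = 10
10 = (1,4)_6 → 1² + 4² = 17
17 = (2,5)_6 → 2² + 5² = 29
29 = (4,5)_6 → 4² + 5² = 41
41 = (1,0,5)_6 → 1² + 0² + 5² = 26
26 = (4,2)_6 → 4² + 2² = 20
20 = (3,2)_6 → 3² + 2² = 13
13 = (2,1)_6 → 2² + 1² = 5
5 = (5)_6 → 5² = 25
25 = (4,1)_6 → 4² + 1² = 17  — 17 repeats.
That took 12 steps.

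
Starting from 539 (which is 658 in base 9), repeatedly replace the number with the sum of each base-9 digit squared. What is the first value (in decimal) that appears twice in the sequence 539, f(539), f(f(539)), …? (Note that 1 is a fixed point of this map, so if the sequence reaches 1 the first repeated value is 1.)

1

539 = (6,5,8)_9 → 6² + 5² + 8² = 125
125 = (1,4,8)_9 → 1² + 4² + 8² = 81
81 = (1,0,0)_9 → 1² + 0² + 0² = 1  — reached the fixed point 1.
1 → 1, so 1 is the first repeated value.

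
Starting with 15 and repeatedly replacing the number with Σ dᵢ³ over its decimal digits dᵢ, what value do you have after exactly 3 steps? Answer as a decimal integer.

15 → 1³ + 5³ = 1 + 125 = 126
126 → 1³ + 2³ + 6³ = 1 + 8 + 216 = 225
225 → 2³ + 2³ + 5³ = 8 + 8 + 125 = 141

141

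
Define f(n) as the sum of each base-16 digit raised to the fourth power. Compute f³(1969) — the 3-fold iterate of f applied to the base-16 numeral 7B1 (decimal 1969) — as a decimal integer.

14658

1969 = (7,11,1)_16 → 7⁴ + 11⁴ + 1⁴ = 17043
17043 = (4,2,9,3)_16 → 4⁴ + 2⁴ + 9⁴ + 3⁴ = 6914
6914 = (1,11,0,2)_16 → 1⁴ + 11⁴ + 0⁴ + 2⁴ = 14658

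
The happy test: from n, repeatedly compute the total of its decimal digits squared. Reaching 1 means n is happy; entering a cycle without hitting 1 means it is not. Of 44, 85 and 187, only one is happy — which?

44: 44 → 32 → 13 → 10 → 1  — reaches 1 (happy)
85: 85 → 89 → 145 → 42 → 20 → 4 → 16 → 37 → 58 → 89  — repeats 89 (not happy)
187: 187 → 114 → 18 → 65 → 61 → 37 → 58 → 89 → 145 → 42 → 20 → 4 → 16 → 37  — repeats 37 (not happy)

44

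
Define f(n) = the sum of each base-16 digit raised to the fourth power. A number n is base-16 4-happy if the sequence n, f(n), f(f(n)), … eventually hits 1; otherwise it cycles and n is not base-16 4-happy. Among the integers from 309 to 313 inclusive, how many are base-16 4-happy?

4

309: 309 → 707 → 20833 → 1923 → 6578 → 21219 → 39138 → 49089 → 86003 → 101588 → 53650 → 35139 → 10994 → 60657 → 109778 → 59314 → 55474 → 47314 → 47314  (repeats 47314)
310: 310 → 1378 → 1937 → 8963 → 178 → 14657 → 6899 → 60707 → 67074 → 1313 → 642 → 4128 → 17 → 2 → 16 → 1  (reaches 1)
311: 311 → 2483 → 21283 → 803 → 178 → 14657 → 6899 → 60707 → 67074 → 1313 → 642 → 4128 → 17 → 2 → 16 → 1  (reaches 1)
312: 312 → 4178 → 642 → 4128 → 17 → 2 → 16 → 1  (reaches 1)
313: 313 → 6643 → 57268 → 94083 → 56099 → 43299 → 16658 → 274 → 18 → 17 → 2 → 16 → 1  (reaches 1)
base-16 4-happy: 310, 311, 312, 313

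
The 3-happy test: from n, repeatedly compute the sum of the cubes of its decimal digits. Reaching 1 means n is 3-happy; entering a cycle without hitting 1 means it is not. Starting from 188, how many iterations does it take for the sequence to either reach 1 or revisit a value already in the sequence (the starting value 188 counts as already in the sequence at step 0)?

188 → 1³ + 8³ + 8³ = 1 + 512 + 512 = 1025
1025 → 1³ + 0³ + 2³ + 5³ = 1 + 0 + 8 + 125 = 134
134 → 1³ + 3³ + 4³ = 1 + 27 + 64 = 92
92 → 9³ + 2³ = 729 + 8 = 737
737 → 7³ + 3³ + 7³ = 343 + 27 + 343 = 713
713 → 7³ + 1³ + 3³ = 343 + 1 + 27 = 371
371 → 3³ + 7³ + 1³ = 27 + 343 + 1 = 371  — 371 repeats.
That took 7 steps.

7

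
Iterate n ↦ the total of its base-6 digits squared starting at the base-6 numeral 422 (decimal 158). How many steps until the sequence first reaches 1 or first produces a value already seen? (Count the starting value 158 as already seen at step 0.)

158 = (4,2,2)_6 → 4² + 2² + 2² = 16 + 4 + 4 = 24
24 = (4,0)_6 → 4² + 0² = 16 + 0 = 16
16 = (2,4)_6 → 2² + 4² = 4 + 16 = 20
20 = (3,2)_6 → 3² + 2² = 9 + 4 = 13
13 = (2,1)_6 → 2² + 1² = 4 + 1 = 5
5 = (5)_6 → 5² = 25
25 = (4,1)_6 → 4² + 1² = 16 + 1 = 17
17 = (2,5)_6 → 2² + 5² = 4 + 25 = 29
29 = (4,5)_6 → 4² + 5² = 16 + 25 = 41
41 = (1,0,5)_6 → 1² + 0² + 5² = 1 + 0 + 25 = 26
26 = (4,2)_6 → 4² + 2² = 16 + 4 = 20  — 20 repeats.
That took 11 steps.

11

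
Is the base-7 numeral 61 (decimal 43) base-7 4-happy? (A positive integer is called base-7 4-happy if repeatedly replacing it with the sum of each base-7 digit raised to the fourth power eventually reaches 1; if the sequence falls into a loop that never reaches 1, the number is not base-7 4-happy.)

not base-7 4-happy

43 = (6,1)_7 → 6⁴ + 1⁴ = 1297
1297 = (3,5,3,2)_7 → 3⁴ + 5⁴ + 3⁴ + 2⁴ = 803
803 = (2,2,2,5)_7 → 2⁴ + 2⁴ + 2⁴ + 5⁴ = 673
673 = (1,6,5,1)_7 → 1⁴ + 6⁴ + 5⁴ + 1⁴ = 1923
1923 = (5,4,1,5)_7 → 5⁴ + 4⁴ + 1⁴ + 5⁴ = 1507
1507 = (4,2,5,2)_7 → 4⁴ + 2⁴ + 5⁴ + 2⁴ = 913
913 = (2,4,4,3)_7 → 2⁴ + 4⁴ + 4⁴ + 3⁴ = 609
609 = (1,5,3,0)_7 → 1⁴ + 5⁴ + 3⁴ + 0⁴ = 707
707 = (2,0,3,0)_7 → 2⁴ + 0⁴ + 3⁴ + 0⁴ = 97
97 = (1,6,6)_7 → 1⁴ + 6⁴ + 6⁴ = 2593
2593 = (1,0,3,6,3)_7 → 1⁴ + 0⁴ + 3⁴ + 6⁴ + 3⁴ = 1459
1459 = (4,1,5,3)_7 → 4⁴ + 1⁴ + 5⁴ + 3⁴ = 963
963 = (2,5,4,4)_7 → 2⁴ + 5⁴ + 4⁴ + 4⁴ = 1153
1153 = (3,2,3,5)_7 → 3⁴ + 2⁴ + 3⁴ + 5⁴ = 803  — 803 already seen; the sequence cycles without reaching 1.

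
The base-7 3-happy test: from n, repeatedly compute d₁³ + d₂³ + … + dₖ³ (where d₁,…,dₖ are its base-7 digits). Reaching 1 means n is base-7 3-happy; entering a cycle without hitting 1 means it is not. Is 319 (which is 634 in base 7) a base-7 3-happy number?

319 = (6,3,4)_7 → 6³ + 3³ + 4³ = 216 + 27 + 64 = 307
307 = (6,1,6)_7 → 6³ + 1³ + 6³ = 216 + 1 + 216 = 433
433 = (1,1,5,6)_7 → 1³ + 1³ + 5³ + 6³ = 1 + 1 + 125 + 216 = 343
343 = (1,0,0,0)_7 → 1³ + 0³ + 0³ + 0³ = 1 + 0 + 0 + 0 = 1  — reached 1.

base-7 3-happy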